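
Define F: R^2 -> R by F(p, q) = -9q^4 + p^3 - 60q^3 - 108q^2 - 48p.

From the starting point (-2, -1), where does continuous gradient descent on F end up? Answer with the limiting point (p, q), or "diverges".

F is separable, so gradient descent decouples: p follows -∂F/∂p, q follows -∂F/∂q.
∂F/∂p = 3(p - 4)(p + 4); at p=-2 this is -36, so p increases.
∂F/∂q = -36q(q + 2)(q + 3); at q=-1 this is 72, so q decreases.
p converges to its nearest critical value 4 (a local min of the p-part); q converges to -2. The iterate converges to (4, -2).

(4, -2)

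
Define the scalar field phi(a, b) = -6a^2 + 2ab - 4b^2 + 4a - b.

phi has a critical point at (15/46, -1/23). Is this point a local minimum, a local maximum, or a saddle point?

local maximum

The Hessian of phi is constant: H = [[-12, 2], [2, -8]].
det(H) = (-12)·(-8) − 2² = 92.
det(H) > 0 and tr(H) = -20 < 0, so H is negative definite and the point is a local maximum.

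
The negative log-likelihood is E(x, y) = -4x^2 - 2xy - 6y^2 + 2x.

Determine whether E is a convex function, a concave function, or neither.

E is quadratic, so its Hessian is the constant matrix H = [[-8, -2], [-2, -12]].
det(H) = 92, tr(H) = -20.
det(H) > 0 and tr(H) < 0, so H is negative definite everywhere: concave.

concave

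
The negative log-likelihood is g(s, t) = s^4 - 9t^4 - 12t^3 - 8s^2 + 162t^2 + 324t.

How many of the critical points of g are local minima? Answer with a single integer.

g separates as a function of s plus a function of t, so ∇g=0 decouples.
∂g/∂s = 4s(s - 2)(s + 2) = 0 at s ∈ {-2, 0, 2}; ∂g/∂t = -36(t - 3)(t + 1)(t + 3) = 0 at t ∈ {-3, -1, 3}.
The Hessian is diagonal: diag(g_ss, g_tt). Second derivatives: g_ss(-2)=32, g_ss(0)=-16, g_ss(2)=32; g_tt(-3)=-432, g_tt(-1)=288, g_tt(3)=-864.
Local minima occur where both diagonal entries positive: (-2, -1), (2, -1). Count: 2.

2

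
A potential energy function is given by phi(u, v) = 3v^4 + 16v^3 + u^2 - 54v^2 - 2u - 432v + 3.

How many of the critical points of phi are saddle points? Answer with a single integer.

phi separates as a function of u plus a function of v, so ∇phi=0 decouples.
∂phi/∂u = 2(u - 1) = 0 at u ∈ {1}; ∂phi/∂v = 12(v - 3)(v + 3)(v + 4) = 0 at v ∈ {-4, -3, 3}.
The Hessian is diagonal: diag(phi_uu, phi_vv). Second derivatives: phi_uu(1)=2; phi_vv(-4)=84, phi_vv(-3)=-72, phi_vv(3)=504.
Saddle points occur where the two diagonal entries have opposite signs: (1, -3). Count: 1.

1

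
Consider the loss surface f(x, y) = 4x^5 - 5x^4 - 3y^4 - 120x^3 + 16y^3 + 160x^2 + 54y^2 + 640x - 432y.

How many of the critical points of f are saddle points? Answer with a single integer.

6

f separates as a function of x plus a function of y, so ∇f=0 decouples.
∂f/∂x = 20(x - 4)(x - 2)(x + 1)(x + 4) = 0 at x ∈ {-4, -1, 2, 4}; ∂f/∂y = -12(y - 4)(y - 3)(y + 3) = 0 at y ∈ {-3, 3, 4}.
The Hessian is diagonal: diag(f_xx, f_yy). Second derivatives: f_xx(-4)=-2880, f_xx(-1)=900, f_xx(2)=-720, f_xx(4)=1600; f_yy(-3)=-504, f_yy(3)=72, f_yy(4)=-84.
Saddle points occur where the two diagonal entries have opposite signs: (-4, 3), (-1, -3), (-1, 4), (2, 3), (4, -3), (4, 4). Count: 6.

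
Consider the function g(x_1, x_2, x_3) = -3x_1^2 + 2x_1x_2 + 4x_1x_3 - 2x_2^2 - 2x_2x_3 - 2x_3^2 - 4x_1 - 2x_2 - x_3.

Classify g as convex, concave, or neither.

concave

g is quadratic, so its Hessian is the constant matrix H = [[-6, 2, 4], [2, -4, -2], [4, -2, -4]].
Leading principal minors: -6, 20, -24.
Signs alternate −, +, − ⇒ H ≺ 0 ⇒ concave.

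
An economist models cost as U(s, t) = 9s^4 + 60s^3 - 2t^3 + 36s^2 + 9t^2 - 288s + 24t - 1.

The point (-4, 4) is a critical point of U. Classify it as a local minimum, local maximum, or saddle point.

The mixed partial ∂²U/∂s∂t is 0, so the Hessian at any point is diag(U_ss, U_tt) = diag(36(3s^2 + 10s + 2), 6(-2t + 3)).
At (-4, 4): H = diag(360, -30).
The eigenvalues have opposite signs, so H is indefinite: a saddle point.

saddle point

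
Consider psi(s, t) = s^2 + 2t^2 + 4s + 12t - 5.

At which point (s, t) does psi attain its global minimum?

psi(s,t) separates as P(s) + Q(t) − 5, so its minimum is min P + min Q − 5.
P'(s) = 2s + 4 vanishes at s ∈ {-2}; Q'(t) = 4(t + 3) vanishes at t ∈ {-3}.
Local minima of P (where P''>0): P(-2)=-4. Local minima of Q: Q(-3)=-18.
So the global minimum of psi is P(-2) + Q(-3) − 5 = -4 − 18 − 5 = -27, attained at (-2, -3).

(-2, -3)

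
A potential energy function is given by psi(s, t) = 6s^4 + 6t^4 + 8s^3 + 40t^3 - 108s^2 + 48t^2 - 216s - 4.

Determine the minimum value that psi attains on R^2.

-1178

psi(s,t) separates as P(s) + Q(t) − 4, so its minimum is min P + min Q − 4.
P'(s) = 24(s - 3)(s + 1)(s + 3) vanishes at s ∈ {-3, -1, 3}; Q'(t) = 24t(t + 1)(t + 4) vanishes at t ∈ {-4, -1, 0}.
Local minima of P (where P''>0): P(-3)=-54, P(3)=-918. Local minima of Q: Q(-4)=-256, Q(0)=0.
So the global minimum of psi is P(3) + Q(-4) − 4 = -918 − 256 − 4 = -1178, attained at (3, -4).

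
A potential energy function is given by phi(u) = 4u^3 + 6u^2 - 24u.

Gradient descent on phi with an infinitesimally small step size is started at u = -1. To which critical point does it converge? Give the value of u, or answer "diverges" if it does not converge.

phi'(u) = 12(u - 1)(u + 2), so phi'(-1) = -24.
Gradient descent moves in the -phi' direction, i.e. u is increasing.
The nearest critical point in that direction is u = 1, where phi'' = 36 > 0 (a local minimum). The iterate converges there.

1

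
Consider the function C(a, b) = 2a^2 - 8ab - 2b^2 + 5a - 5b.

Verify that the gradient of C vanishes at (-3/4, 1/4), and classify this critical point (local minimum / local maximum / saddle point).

saddle point

∇C = (4a - 8b + 5, -8a - 4b - 5); substituting (-3/4, 1/4) gives ∇C = (0, 0), so (-3/4, 1/4) is indeed a critical point.
The Hessian of C is constant: H = [[4, -8], [-8, -4]].
det(H) = 4·(-4) − (-8)² = -80.
Since det(H) < 0, H is indefinite and the critical point is a saddle point.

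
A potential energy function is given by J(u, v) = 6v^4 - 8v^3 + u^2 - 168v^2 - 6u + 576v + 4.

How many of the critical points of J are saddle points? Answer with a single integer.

J separates as a function of u plus a function of v, so ∇J=0 decouples.
∂J/∂u = 2(u - 3) = 0 at u ∈ {3}; ∂J/∂v = 24(v - 3)(v - 2)(v + 4) = 0 at v ∈ {-4, 2, 3}.
The Hessian is diagonal: diag(J_uu, J_vv). Second derivatives: J_uu(3)=2; J_vv(-4)=1008, J_vv(2)=-144, J_vv(3)=168.
Saddle points occur where the two diagonal entries have opposite signs: (3, 2). Count: 1.

1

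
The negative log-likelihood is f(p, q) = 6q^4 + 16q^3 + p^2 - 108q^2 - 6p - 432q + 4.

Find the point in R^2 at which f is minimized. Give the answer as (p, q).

(3, 3)

f(p,q) separates as A(p) + B(q) + 4, so its minimum is min A + min B + 4.
A'(p) = 2p - 6 vanishes at p ∈ {3}; B'(q) = 24(q - 3)(q + 2)(q + 3) vanishes at q ∈ {-3, -2, 3}.
Local minima of A (where A''>0): A(3)=-9. Local minima of B: B(-3)=378, B(3)=-1350.
So the global minimum of f is A(3) + B(3) + 4 = -9 − 1350 + 4 = -1355, attained at (3, 3).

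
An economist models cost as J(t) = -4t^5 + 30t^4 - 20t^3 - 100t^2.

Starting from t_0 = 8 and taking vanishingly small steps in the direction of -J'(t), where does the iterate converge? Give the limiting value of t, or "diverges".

J'(t) = -20t(t - 5)(t - 2)(t + 1), so J'(8) = -25920.
Gradient descent moves in the -J' direction, i.e. t is increasing.
There is no critical point above t=8, and J' keeps the same sign, so the iterate runs off to +∞.

diverges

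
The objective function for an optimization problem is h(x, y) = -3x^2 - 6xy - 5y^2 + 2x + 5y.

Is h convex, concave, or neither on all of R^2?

concave

h is quadratic, so its Hessian is the constant matrix H = [[-6, -6], [-6, -10]].
det(H) = 24, tr(H) = -16.
det(H) > 0 and tr(H) < 0, so H is negative definite everywhere: concave.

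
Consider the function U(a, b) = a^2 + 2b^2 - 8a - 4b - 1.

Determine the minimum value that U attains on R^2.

U(a,b) separates as P(a) + Q(b) − 1, so its minimum is min P + min Q − 1.
P'(a) = 2a - 8 vanishes at a ∈ {4}; Q'(b) = 4b - 4 vanishes at b ∈ {1}.
Local minima of P (where P''>0): P(4)=-16. Local minima of Q: Q(1)=-2.
So the global minimum of U is P(4) + Q(1) − 1 = -16 − 2 − 1 = -19, attained at (4, 1).

-19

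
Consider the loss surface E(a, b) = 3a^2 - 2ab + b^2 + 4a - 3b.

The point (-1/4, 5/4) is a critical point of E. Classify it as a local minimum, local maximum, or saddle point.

The Hessian of E is constant: H = [[6, -2], [-2, 2]].
det(H) = 6·2 − (-2)² = 8.
det(H) > 0 and tr(H) = 8 > 0, so H is positive definite and the point is a local minimum.

local minimum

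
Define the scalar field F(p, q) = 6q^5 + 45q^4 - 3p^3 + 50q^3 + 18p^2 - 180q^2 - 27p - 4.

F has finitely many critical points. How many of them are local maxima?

F separates as a function of p plus a function of q, so ∇F=0 decouples.
∂F/∂p = -9(p - 3)(p - 1) = 0 at p ∈ {1, 3}; ∂F/∂q = 30q(q - 1)(q + 3)(q + 4) = 0 at q ∈ {-4, -3, 0, 1}.
The Hessian is diagonal: diag(F_pp, F_qq). Second derivatives: F_pp(1)=18, F_pp(3)=-18; F_qq(-4)=-600, F_qq(-3)=360, F_qq(0)=-360, F_qq(1)=600.
Local maxima occur where both diagonal entries negative: (3, -4), (3, 0). Count: 2.

2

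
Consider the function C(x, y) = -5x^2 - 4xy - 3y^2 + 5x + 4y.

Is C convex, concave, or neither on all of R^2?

concave

C is quadratic, so its Hessian is the constant matrix H = [[-10, -4], [-4, -6]].
det(H) = 44, tr(H) = -16.
det(H) > 0 and tr(H) < 0, so H is negative definite everywhere: concave.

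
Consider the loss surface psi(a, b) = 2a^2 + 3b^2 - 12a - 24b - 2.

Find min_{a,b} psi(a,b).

-68

psi(a,b) separates as P(a) + Q(b) − 2, so its minimum is min P + min Q − 2.
P'(a) = 4a - 12 vanishes at a ∈ {3}; Q'(b) = 6b - 24 vanishes at b ∈ {4}.
Local minima of P (where P''>0): P(3)=-18. Local minima of Q: Q(4)=-48.
So the global minimum of psi is P(3) + Q(4) − 2 = -18 − 48 − 2 = -68, attained at (3, 4).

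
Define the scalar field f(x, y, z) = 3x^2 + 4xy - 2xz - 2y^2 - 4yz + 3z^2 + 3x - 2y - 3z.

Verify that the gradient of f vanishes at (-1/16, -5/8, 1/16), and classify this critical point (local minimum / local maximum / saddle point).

saddle point

∇f = (6x + 4y - 2z + 3, 4x - 4y - 4z - 2, -2x - 4y + 6z - 3); substituting (-1/16, -5/8, 1/16) gives ∇f = (0, 0, 0), so (-1/16, -5/8, 1/16) is indeed a critical point.
The Hessian is constant: H = [[6, 4, -2], [4, -4, -4], [-2, -4, 6]].
Leading principal minors: Δ₁ = 6, Δ₂ = -40, Δ₃ = -256.
The minors fit neither the all-positive nor the alternating-sign pattern, so H is indefinite: a saddle point.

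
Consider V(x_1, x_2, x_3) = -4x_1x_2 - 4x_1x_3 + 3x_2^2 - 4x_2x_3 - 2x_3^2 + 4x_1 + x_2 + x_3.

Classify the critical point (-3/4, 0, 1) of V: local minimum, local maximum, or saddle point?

saddle point

The Hessian is constant: H = [[0, -4, -4], [-4, 6, -4], [-4, -4, -4]].
Leading principal minors: Δ₁ = 0, Δ₂ = -16, Δ₃ = -160.
The minors fit neither the all-positive nor the alternating-sign pattern, so H is indefinite: a saddle point.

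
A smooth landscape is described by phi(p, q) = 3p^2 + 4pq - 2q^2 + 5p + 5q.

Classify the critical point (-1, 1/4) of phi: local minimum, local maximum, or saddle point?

saddle point

The Hessian of phi is constant: H = [[6, 4], [4, -4]].
det(H) = 6·(-4) − 4² = -40.
Since det(H) < 0, H is indefinite and the critical point is a saddle point.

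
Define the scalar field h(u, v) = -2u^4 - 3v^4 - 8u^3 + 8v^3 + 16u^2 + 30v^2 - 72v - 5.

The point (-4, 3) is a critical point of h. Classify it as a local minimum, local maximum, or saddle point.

The mixed partial ∂²h/∂u∂v is 0, so the Hessian at any point is diag(h_uu, h_vv) = diag(8(-3u^2 - 6u + 4), 12(-3v^2 + 4v + 5)).
At (-4, 3): H = diag(-160, -120).
Both eigenvalues are negative, so H is negative definite: a local maximum.

local maximum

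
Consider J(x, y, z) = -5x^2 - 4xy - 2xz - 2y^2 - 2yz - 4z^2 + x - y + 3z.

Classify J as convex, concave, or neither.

concave

J is quadratic, so its Hessian is the constant matrix H = [[-10, -4, -2], [-4, -4, -2], [-2, -2, -8]].
Leading principal minors: -10, 24, -168.
Signs alternate −, +, − ⇒ H ≺ 0 ⇒ concave.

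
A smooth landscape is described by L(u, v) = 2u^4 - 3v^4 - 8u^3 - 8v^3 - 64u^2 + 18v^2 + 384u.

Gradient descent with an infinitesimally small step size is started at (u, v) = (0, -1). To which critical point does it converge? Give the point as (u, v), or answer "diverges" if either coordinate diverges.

(-4, 0)

L is separable, so gradient descent decouples: u follows -∂L/∂u, v follows -∂L/∂v.
∂L/∂u = 8(u - 4)(u - 3)(u + 4); at u=0 this is 384, so u decreases.
∂L/∂v = -12v(v - 1)(v + 3); at v=-1 this is -48, so v increases.
u converges to its nearest critical value -4 (a local min of the u-part); v converges to 0. The iterate converges to (-4, 0).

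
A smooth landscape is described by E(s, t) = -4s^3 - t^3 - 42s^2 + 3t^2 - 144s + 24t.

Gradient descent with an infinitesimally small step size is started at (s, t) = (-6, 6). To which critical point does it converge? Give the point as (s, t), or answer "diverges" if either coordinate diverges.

diverges

E is separable, so gradient descent decouples: s follows -∂E/∂s, t follows -∂E/∂t.
∂E/∂s = -12(s + 3)(s + 4); at s=-6 this is -72, so s increases.
∂E/∂t = -3(t - 4)(t + 2); at t=6 this is -48, so t increases.
The t-coordinate has no critical point in that direction and runs off to infinity.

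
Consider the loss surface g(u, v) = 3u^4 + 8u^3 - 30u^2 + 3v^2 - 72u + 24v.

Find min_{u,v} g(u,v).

g(u,v) separates as P(u) + Q(v), so its minimum is min P + min Q.
P'(u) = 12(u - 2)(u + 1)(u + 3) vanishes at u ∈ {-3, -1, 2}; Q'(v) = 6v + 24 vanishes at v ∈ {-4}.
Local minima of P (where P''>0): P(-3)=-27, P(2)=-152. Local minima of Q: Q(-4)=-48.
So the global minimum of g is P(2) + Q(-4) = -152 − 48 = -200, attained at (2, -4).

-200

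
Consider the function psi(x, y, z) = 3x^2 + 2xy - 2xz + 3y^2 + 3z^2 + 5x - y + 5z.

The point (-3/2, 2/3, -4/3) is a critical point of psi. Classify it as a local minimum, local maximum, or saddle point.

The Hessian is constant: H = [[6, 2, -2], [2, 6, 0], [-2, 0, 6]].
Leading principal minors: Δ₁ = 6, Δ₂ = 32, Δ₃ = 168.
All leading minors are positive, so H is positive definite: a local minimum.

local minimum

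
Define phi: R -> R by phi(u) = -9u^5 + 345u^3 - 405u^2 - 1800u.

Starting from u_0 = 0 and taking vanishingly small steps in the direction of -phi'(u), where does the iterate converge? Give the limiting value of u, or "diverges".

2

phi'(u) = -45(u - 4)(u - 2)(u + 1)(u + 5), so phi'(0) = -1800.
Gradient descent moves in the -phi' direction, i.e. u is increasing.
The nearest critical point in that direction is u = 2, where phi'' = 1890 > 0 (a local minimum). The iterate converges there.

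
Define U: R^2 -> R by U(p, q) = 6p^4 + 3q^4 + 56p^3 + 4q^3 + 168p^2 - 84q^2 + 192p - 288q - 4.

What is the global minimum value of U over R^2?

-1604

U(p,q) separates as A(p) + B(q) − 4, so its minimum is min A + min B − 4.
A'(p) = 24(p + 1)(p + 2)(p + 4) vanishes at p ∈ {-4, -2, -1}; B'(q) = 12(q - 4)(q + 2)(q + 3) vanishes at q ∈ {-3, -2, 4}.
Local minima of A (where A''>0): A(-4)=-128, A(-1)=-74. Local minima of B: B(-3)=243, B(4)=-1472.
So the global minimum of U is A(-4) + B(4) − 4 = -128 − 1472 − 4 = -1604, attained at (-4, 4).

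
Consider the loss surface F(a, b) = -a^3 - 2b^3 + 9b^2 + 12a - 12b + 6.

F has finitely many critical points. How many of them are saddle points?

2

F separates as a function of a plus a function of b, so ∇F=0 decouples.
∂F/∂a = -3(a - 2)(a + 2) = 0 at a ∈ {-2, 2}; ∂F/∂b = -6(b - 2)(b - 1) = 0 at b ∈ {1, 2}.
The Hessian is diagonal: diag(F_aa, F_bb). Second derivatives: F_aa(-2)=12, F_aa(2)=-12; F_bb(1)=6, F_bb(2)=-6.
Saddle points occur where the two diagonal entries have opposite signs: (-2, 2), (2, 1). Count: 2.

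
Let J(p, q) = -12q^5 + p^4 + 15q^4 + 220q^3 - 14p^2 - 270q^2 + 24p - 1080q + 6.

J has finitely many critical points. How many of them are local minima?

4

J separates as a function of p plus a function of q, so ∇J=0 decouples.
∂J/∂p = 4(p - 2)(p - 1)(p + 3) = 0 at p ∈ {-3, 1, 2}; ∂J/∂q = -60(q - 3)(q - 2)(q + 1)(q + 3) = 0 at q ∈ {-3, -1, 2, 3}.
The Hessian is diagonal: diag(J_pp, J_qq). Second derivatives: J_pp(-3)=80, J_pp(1)=-16, J_pp(2)=20; J_qq(-3)=3600, J_qq(-1)=-1440, J_qq(2)=900, J_qq(3)=-1440.
Local minima occur where both diagonal entries positive: (-3, -3), (-3, 2), (2, -3), (2, 2). Count: 4.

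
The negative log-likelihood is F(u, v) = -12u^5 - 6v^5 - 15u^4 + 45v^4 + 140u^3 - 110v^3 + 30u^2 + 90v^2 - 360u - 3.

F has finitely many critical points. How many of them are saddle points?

F separates as a function of u plus a function of v, so ∇F=0 decouples.
∂F/∂u = -60(u - 2)(u - 1)(u + 1)(u + 3) = 0 at u ∈ {-3, -1, 1, 2}; ∂F/∂v = -30v(v - 3)(v - 2)(v - 1) = 0 at v ∈ {0, 1, 2, 3}.
The Hessian is diagonal: diag(F_uu, F_vv). Second derivatives: F_uu(-3)=2400, F_uu(-1)=-720, F_uu(1)=480, F_uu(2)=-900; F_vv(0)=180, F_vv(1)=-60, F_vv(2)=60, F_vv(3)=-180.
Saddle points occur where the two diagonal entries have opposite signs: (-3, 1), (-3, 3), (-1, 0), (-1, 2), (1, 1), (1, 3), (2, 0), (2, 2). Count: 8.

8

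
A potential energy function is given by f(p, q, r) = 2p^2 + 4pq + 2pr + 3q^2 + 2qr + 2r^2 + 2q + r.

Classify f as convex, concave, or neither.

f is quadratic, so its Hessian is the constant matrix H = [[4, 4, 2], [4, 6, 2], [2, 2, 4]].
Leading principal minors: 4, 8, 24.
All positive ⇒ H ≻ 0 ⇒ convex.

convex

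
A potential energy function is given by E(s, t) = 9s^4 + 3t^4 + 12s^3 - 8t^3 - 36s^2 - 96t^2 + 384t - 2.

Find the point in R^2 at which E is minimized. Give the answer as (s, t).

E(s,t) separates as P(s) + Q(t) − 2, so its minimum is min P + min Q − 2.
P'(s) = 36s(s - 1)(s + 2) vanishes at s ∈ {-2, 0, 1}; Q'(t) = 12(t - 4)(t - 2)(t + 4) vanishes at t ∈ {-4, 2, 4}.
Local minima of P (where P''>0): P(-2)=-96, P(1)=-15. Local minima of Q: Q(-4)=-1792, Q(4)=256.
So the global minimum of E is P(-2) + Q(-4) − 2 = -96 − 1792 − 2 = -1890, attained at (-2, -4).

(-2, -4)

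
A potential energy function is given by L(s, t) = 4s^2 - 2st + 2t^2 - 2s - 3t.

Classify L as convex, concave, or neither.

L is quadratic, so its Hessian is the constant matrix H = [[8, -2], [-2, 4]].
det(H) = 28, tr(H) = 12.
det(H) > 0 and tr(H) > 0, so H is positive definite everywhere: convex.

convex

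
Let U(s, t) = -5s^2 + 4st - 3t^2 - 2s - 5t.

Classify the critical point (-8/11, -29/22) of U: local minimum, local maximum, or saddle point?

local maximum

The Hessian of U is constant: H = [[-10, 4], [4, -6]].
det(H) = (-10)·(-6) − 4² = 44.
det(H) > 0 and tr(H) = -16 < 0, so H is negative definite and the point is a local maximum.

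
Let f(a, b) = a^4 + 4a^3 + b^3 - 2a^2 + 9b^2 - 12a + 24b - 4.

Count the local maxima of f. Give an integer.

f separates as a function of a plus a function of b, so ∇f=0 decouples.
∂f/∂a = 4(a - 1)(a + 1)(a + 3) = 0 at a ∈ {-3, -1, 1}; ∂f/∂b = 3(b + 2)(b + 4) = 0 at b ∈ {-4, -2}.
The Hessian is diagonal: diag(f_aa, f_bb). Second derivatives: f_aa(-3)=32, f_aa(-1)=-16, f_aa(1)=32; f_bb(-4)=-6, f_bb(-2)=6.
Local maxima occur where both diagonal entries negative: (-1, -4). Count: 1.

1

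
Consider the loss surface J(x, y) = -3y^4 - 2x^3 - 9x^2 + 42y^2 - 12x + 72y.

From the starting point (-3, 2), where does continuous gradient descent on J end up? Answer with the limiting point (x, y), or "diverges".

J is separable, so gradient descent decouples: x follows -∂J/∂x, y follows -∂J/∂y.
∂J/∂x = -6(x + 1)(x + 2); at x=-3 this is -12, so x increases.
∂J/∂y = -12(y - 3)(y + 1)(y + 2); at y=2 this is 144, so y decreases.
x converges to its nearest critical value -2 (a local min of the x-part); y converges to -1. The iterate converges to (-2, -1).

(-2, -1)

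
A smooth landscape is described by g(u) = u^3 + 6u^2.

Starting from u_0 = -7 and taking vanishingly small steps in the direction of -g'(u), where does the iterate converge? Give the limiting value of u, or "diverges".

diverges

g'(u) = 3u(u + 4), so g'(-7) = 63.
Gradient descent moves in the -g' direction, i.e. u is decreasing.
There is no critical point below u=-7, and g' keeps the same sign, so the iterate runs off to −∞.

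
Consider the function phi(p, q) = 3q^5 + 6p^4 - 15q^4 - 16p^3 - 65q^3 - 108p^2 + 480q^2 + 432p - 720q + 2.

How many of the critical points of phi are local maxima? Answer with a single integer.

2

phi separates as a function of p plus a function of q, so ∇phi=0 decouples.
∂phi/∂p = 24(p - 3)(p - 2)(p + 3) = 0 at p ∈ {-3, 2, 3}; ∂phi/∂q = 15(q - 4)(q - 3)(q - 1)(q + 4) = 0 at q ∈ {-4, 1, 3, 4}.
The Hessian is diagonal: diag(phi_pp, phi_qq). Second derivatives: phi_pp(-3)=720, phi_pp(2)=-120, phi_pp(3)=144; phi_qq(-4)=-4200, phi_qq(1)=450, phi_qq(3)=-210, phi_qq(4)=360.
Local maxima occur where both diagonal entries negative: (2, -4), (2, 3). Count: 2.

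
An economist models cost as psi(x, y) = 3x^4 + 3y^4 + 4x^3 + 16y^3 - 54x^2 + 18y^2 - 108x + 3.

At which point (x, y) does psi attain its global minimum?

psi(x,y) separates as P(x) + Q(y) + 3, so its minimum is min P + min Q + 3.
P'(x) = 12(x - 3)(x + 1)(x + 3) vanishes at x ∈ {-3, -1, 3}; Q'(y) = 12y(y + 1)(y + 3) vanishes at y ∈ {-3, -1, 0}.
Local minima of P (where P''>0): P(-3)=-27, P(3)=-459. Local minima of Q: Q(-3)=-27, Q(0)=0.
So the global minimum of psi is P(3) + Q(-3) + 3 = -459 − 27 + 3 = -483, attained at (3, -3).

(3, -3)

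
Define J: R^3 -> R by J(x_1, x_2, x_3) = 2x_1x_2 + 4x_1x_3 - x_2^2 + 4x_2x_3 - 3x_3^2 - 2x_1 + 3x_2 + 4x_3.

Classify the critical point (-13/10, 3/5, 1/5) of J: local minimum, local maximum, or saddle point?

The Hessian is constant: H = [[0, 2, 4], [2, -2, 4], [4, 4, -6]].
Leading principal minors: Δ₁ = 0, Δ₂ = -4, Δ₃ = 120.
The minors fit neither the all-positive nor the alternating-sign pattern, so H is indefinite: a saddle point.

saddle point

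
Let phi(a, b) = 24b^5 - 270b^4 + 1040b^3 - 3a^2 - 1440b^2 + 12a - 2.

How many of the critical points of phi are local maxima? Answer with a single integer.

2

phi separates as a function of a plus a function of b, so ∇phi=0 decouples.
∂phi/∂a = -6(a - 2) = 0 at a ∈ {2}; ∂phi/∂b = 120b(b - 4)(b - 3)(b - 2) = 0 at b ∈ {0, 2, 3, 4}.
The Hessian is diagonal: diag(phi_aa, phi_bb). Second derivatives: phi_aa(2)=-6; phi_bb(0)=-2880, phi_bb(2)=480, phi_bb(3)=-360, phi_bb(4)=960.
Local maxima occur where both diagonal entries negative: (2, 0), (2, 3). Count: 2.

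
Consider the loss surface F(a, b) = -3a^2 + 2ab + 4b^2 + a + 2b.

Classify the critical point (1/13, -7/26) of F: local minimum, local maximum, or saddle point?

saddle point

The Hessian of F is constant: H = [[-6, 2], [2, 8]].
det(H) = (-6)·8 − 2² = -52.
Since det(H) < 0, H is indefinite and the critical point is a saddle point.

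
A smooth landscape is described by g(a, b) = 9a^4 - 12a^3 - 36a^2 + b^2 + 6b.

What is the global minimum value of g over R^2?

-105

g(a,b) separates as P(a) + Q(b), so its minimum is min P + min Q.
P'(a) = 36a(a - 2)(a + 1) vanishes at a ∈ {-1, 0, 2}; Q'(b) = 2b + 6 vanishes at b ∈ {-3}.
Local minima of P (where P''>0): P(-1)=-15, P(2)=-96. Local minima of Q: Q(-3)=-9.
So the global minimum of g is P(2) + Q(-3) = -96 − 9 = -105, attained at (2, -3).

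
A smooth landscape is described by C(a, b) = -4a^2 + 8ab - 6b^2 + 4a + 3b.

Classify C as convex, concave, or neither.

concave

C is quadratic, so its Hessian is the constant matrix H = [[-8, 8], [8, -12]].
det(H) = 32, tr(H) = -20.
det(H) > 0 and tr(H) < 0, so H is negative definite everywhere: concave.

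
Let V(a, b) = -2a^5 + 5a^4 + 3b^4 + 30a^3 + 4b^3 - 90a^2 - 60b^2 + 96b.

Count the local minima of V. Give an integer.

V separates as a function of a plus a function of b, so ∇V=0 decouples.
∂V/∂a = -10a(a - 3)(a - 2)(a + 3) = 0 at a ∈ {-3, 0, 2, 3}; ∂V/∂b = 12(b - 2)(b - 1)(b + 4) = 0 at b ∈ {-4, 1, 2}.
The Hessian is diagonal: diag(V_aa, V_bb). Second derivatives: V_aa(-3)=900, V_aa(0)=-180, V_aa(2)=100, V_aa(3)=-180; V_bb(-4)=360, V_bb(1)=-60, V_bb(2)=72.
Local minima occur where both diagonal entries positive: (-3, -4), (-3, 2), (2, -4), (2, 2). Count: 4.

4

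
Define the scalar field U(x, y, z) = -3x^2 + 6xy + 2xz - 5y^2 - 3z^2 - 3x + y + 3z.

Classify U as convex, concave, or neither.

concave

U is quadratic, so its Hessian is the constant matrix H = [[-6, 6, 2], [6, -10, 0], [2, 0, -6]].
Leading principal minors: -6, 24, -104.
Signs alternate −, +, − ⇒ H ≺ 0 ⇒ concave.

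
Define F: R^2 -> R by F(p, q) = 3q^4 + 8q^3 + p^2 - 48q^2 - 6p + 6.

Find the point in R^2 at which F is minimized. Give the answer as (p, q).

(3, -4)

F(p,q) separates as A(p) + B(q) + 6, so its minimum is min A + min B + 6.
A'(p) = 2p - 6 vanishes at p ∈ {3}; B'(q) = 12q(q - 2)(q + 4) vanishes at q ∈ {-4, 0, 2}.
Local minima of A (where A''>0): A(3)=-9. Local minima of B: B(-4)=-512, B(2)=-80.
So the global minimum of F is A(3) + B(-4) + 6 = -9 − 512 + 6 = -515, attained at (3, -4).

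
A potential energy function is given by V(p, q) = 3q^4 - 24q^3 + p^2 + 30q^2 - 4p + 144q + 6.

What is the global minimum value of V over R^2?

V(p,q) separates as A(p) + B(q) + 6, so its minimum is min A + min B + 6.
A'(p) = 2p - 4 vanishes at p ∈ {2}; B'(q) = 12(q - 4)(q - 3)(q + 1) vanishes at q ∈ {-1, 3, 4}.
Local minima of A (where A''>0): A(2)=-4. Local minima of B: B(-1)=-87, B(4)=288.
So the global minimum of V is A(2) + B(-1) + 6 = -4 − 87 + 6 = -85, attained at (2, -1).

-85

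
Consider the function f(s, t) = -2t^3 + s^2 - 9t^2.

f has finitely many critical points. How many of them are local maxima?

f separates as a function of s plus a function of t, so ∇f=0 decouples.
∂f/∂s = 2s = 0 at s ∈ {0}; ∂f/∂t = -6t(t + 3) = 0 at t ∈ {-3, 0}.
The Hessian is diagonal: diag(f_ss, f_tt). Second derivatives: f_ss(0)=2; f_tt(-3)=18, f_tt(0)=-18.
Local maxima occur where both diagonal entries negative: none. Count: 0.

0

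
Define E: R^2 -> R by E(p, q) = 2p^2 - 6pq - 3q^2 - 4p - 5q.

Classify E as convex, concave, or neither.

E is quadratic, so its Hessian is the constant matrix H = [[4, -6], [-6, -6]].
det(H) = -60, tr(H) = -2.
det(H) < 0, so H is indefinite: neither convex nor concave.

neither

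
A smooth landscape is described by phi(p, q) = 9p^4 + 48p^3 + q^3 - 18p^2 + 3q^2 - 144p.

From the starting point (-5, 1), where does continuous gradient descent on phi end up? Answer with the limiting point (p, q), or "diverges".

phi is separable, so gradient descent decouples: p follows -∂phi/∂p, q follows -∂phi/∂q.
∂phi/∂p = 36(p - 1)(p + 1)(p + 4); at p=-5 this is -864, so p increases.
∂phi/∂q = 3q(q + 2); at q=1 this is 9, so q decreases.
p converges to its nearest critical value -4 (a local min of the p-part); q converges to 0. The iterate converges to (-4, 0).

(-4, 0)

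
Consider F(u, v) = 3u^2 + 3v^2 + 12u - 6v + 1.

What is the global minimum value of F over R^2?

F(u,v) separates as P(u) + Q(v) + 1, so its minimum is min P + min Q + 1.
P'(u) = 6u + 12 vanishes at u ∈ {-2}; Q'(v) = 6v - 6 vanishes at v ∈ {1}.
Local minima of P (where P''>0): P(-2)=-12. Local minima of Q: Q(1)=-3.
So the global minimum of F is P(-2) + Q(1) + 1 = -12 − 3 + 1 = -14, attained at (-2, 1).

-14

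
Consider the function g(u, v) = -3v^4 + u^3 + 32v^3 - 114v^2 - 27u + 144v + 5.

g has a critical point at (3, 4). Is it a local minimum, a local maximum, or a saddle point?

The mixed partial ∂²g/∂u∂v is 0, so the Hessian at any point is diag(g_uu, g_vv) = diag(6u, 12(-3v^2 + 16v - 19)).
At (3, 4): H = diag(18, -36).
The eigenvalues have opposite signs, so H is indefinite: a saddle point.

saddle point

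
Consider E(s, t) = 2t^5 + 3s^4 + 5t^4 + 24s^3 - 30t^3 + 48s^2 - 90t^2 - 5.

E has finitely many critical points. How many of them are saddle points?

6

E separates as a function of s plus a function of t, so ∇E=0 decouples.
∂E/∂s = 12s(s + 2)(s + 4) = 0 at s ∈ {-4, -2, 0}; ∂E/∂t = 10t(t - 3)(t + 2)(t + 3) = 0 at t ∈ {-3, -2, 0, 3}.
The Hessian is diagonal: diag(E_ss, E_tt). Second derivatives: E_ss(-4)=96, E_ss(-2)=-48, E_ss(0)=96; E_tt(-3)=-180, E_tt(-2)=100, E_tt(0)=-180, E_tt(3)=900.
Saddle points occur where the two diagonal entries have opposite signs: (-4, -3), (-4, 0), (-2, -2), (-2, 3), (0, -3), (0, 0). Count: 6.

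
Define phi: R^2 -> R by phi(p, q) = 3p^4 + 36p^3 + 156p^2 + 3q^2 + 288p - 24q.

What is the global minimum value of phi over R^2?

phi(p,q) separates as A(p) + B(q), so its minimum is min A + min B.
A'(p) = 12(p + 2)(p + 3)(p + 4) vanishes at p ∈ {-4, -3, -2}; B'(q) = 6q - 24 vanishes at q ∈ {4}.
Local minima of A (where A''>0): A(-4)=-192, A(-2)=-192. Local minima of B: B(4)=-48.
So the global minimum of phi is A(-4) + B(4) = -192 − 48 = -240, attained at (-4, 4).

-240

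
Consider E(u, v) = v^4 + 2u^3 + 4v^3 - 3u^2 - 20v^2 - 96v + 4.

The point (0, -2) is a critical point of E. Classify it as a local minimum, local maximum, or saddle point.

The mixed partial ∂²E/∂u∂v is 0, so the Hessian at any point is diag(E_uu, E_vv) = diag(6(2u - 1), 4(3v^2 + 6v - 10)).
At (0, -2): H = diag(-6, -40).
Both eigenvalues are negative, so H is negative definite: a local maximum.

local maximum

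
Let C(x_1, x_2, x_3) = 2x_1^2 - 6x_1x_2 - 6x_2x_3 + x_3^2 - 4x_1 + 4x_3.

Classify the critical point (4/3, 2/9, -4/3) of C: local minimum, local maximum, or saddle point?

saddle point

The Hessian is constant: H = [[4, -6, 0], [-6, 0, -6], [0, -6, 2]].
Leading principal minors: Δ₁ = 4, Δ₂ = -36, Δ₃ = -216.
The minors fit neither the all-positive nor the alternating-sign pattern, so H is indefinite: a saddle point.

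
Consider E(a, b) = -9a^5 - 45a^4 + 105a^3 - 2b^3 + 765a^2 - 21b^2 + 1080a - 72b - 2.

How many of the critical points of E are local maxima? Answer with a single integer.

E separates as a function of a plus a function of b, so ∇E=0 decouples.
∂E/∂a = -45(a - 3)(a + 1)(a + 2)(a + 4) = 0 at a ∈ {-4, -2, -1, 3}; ∂E/∂b = -6(b + 3)(b + 4) = 0 at b ∈ {-4, -3}.
The Hessian is diagonal: diag(E_aa, E_bb). Second derivatives: E_aa(-4)=1890, E_aa(-2)=-450, E_aa(-1)=540, E_aa(3)=-6300; E_bb(-4)=6, E_bb(-3)=-6.
Local maxima occur where both diagonal entries negative: (-2, -3), (3, -3). Count: 2.

2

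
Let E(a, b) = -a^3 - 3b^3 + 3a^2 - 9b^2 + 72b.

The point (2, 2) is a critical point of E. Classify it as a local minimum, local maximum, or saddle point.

The mixed partial ∂²E/∂a∂b is 0, so the Hessian at any point is diag(E_aa, E_bb) = diag(6(-a + 1), -18(b + 1)).
At (2, 2): H = diag(-6, -54).
Both eigenvalues are negative, so H is negative definite: a local maximum.

local maximum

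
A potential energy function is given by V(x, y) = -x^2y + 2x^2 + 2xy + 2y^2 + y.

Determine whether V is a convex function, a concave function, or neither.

neither

The term -x^2y is cubic, so the Hessian is not constant.
∂²V/∂x² = -2y + 4, which takes both signs as y varies (negative for sufficiently large y). A diagonal entry of the Hessian changing sign means the Hessian is neither positive- nor negative-semidefinite on all of R^2.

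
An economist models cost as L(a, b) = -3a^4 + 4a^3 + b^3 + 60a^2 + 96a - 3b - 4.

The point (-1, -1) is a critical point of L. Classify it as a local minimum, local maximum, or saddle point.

The mixed partial ∂²L/∂a∂b is 0, so the Hessian at any point is diag(L_aa, L_bb) = diag(12(-3a^2 + 2a + 10), 6b).
At (-1, -1): H = diag(60, -6).
The eigenvalues have opposite signs, so H is indefinite: a saddle point.

saddle point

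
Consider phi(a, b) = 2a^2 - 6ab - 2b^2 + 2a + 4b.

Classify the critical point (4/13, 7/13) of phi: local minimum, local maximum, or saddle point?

The Hessian of phi is constant: H = [[4, -6], [-6, -4]].
det(H) = 4·(-4) − (-6)² = -52.
Since det(H) < 0, H is indefinite and the critical point is a saddle point.

saddle point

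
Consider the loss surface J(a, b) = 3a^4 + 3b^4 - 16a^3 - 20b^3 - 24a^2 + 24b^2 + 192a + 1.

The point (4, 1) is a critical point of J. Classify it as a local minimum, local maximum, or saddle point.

saddle point

The mixed partial ∂²J/∂a∂b is 0, so the Hessian at any point is diag(J_aa, J_bb) = diag(12(3a^2 - 8a - 4), 12(3b^2 - 10b + 4)).
At (4, 1): H = diag(144, -36).
The eigenvalues have opposite signs, so H is indefinite: a saddle point.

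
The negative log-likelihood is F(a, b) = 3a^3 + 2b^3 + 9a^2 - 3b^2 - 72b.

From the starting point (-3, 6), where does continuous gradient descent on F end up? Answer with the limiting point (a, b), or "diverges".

diverges

F is separable, so gradient descent decouples: a follows -∂F/∂a, b follows -∂F/∂b.
∂F/∂a = 9a(a + 2); at a=-3 this is 27, so a decreases.
∂F/∂b = 6(b - 4)(b + 3); at b=6 this is 108, so b decreases.
The a-coordinate has no critical point in that direction and runs off to infinity.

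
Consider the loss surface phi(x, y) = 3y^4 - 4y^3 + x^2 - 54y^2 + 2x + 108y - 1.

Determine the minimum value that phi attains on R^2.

phi(x,y) separates as P(x) + Q(y) − 1, so its minimum is min P + min Q − 1.
P'(x) = 2x + 2 vanishes at x ∈ {-1}; Q'(y) = 12(y - 3)(y - 1)(y + 3) vanishes at y ∈ {-3, 1, 3}.
Local minima of P (where P''>0): P(-1)=-1. Local minima of Q: Q(-3)=-459, Q(3)=-27.
So the global minimum of phi is P(-1) + Q(-3) − 1 = -1 − 459 − 1 = -461, attained at (-1, -3).

-461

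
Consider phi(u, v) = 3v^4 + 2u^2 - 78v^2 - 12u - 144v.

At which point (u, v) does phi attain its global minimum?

phi(u,v) separates as P(u) + Q(v), so its minimum is min P + min Q.
P'(u) = 4u - 12 vanishes at u ∈ {3}; Q'(v) = 12(v - 4)(v + 1)(v + 3) vanishes at v ∈ {-3, -1, 4}.
Local minima of P (where P''>0): P(3)=-18. Local minima of Q: Q(-3)=-27, Q(4)=-1056.
So the global minimum of phi is P(3) + Q(4) = -18 − 1056 = -1074, attained at (3, 4).

(3, 4)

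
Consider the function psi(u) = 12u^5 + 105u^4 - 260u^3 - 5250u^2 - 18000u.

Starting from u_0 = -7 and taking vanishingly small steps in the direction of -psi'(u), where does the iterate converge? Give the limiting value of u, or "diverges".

diverges

psi'(u) = 60(u - 5)(u + 3)(u + 4)(u + 5), so psi'(-7) = 17280.
Gradient descent moves in the -psi' direction, i.e. u is decreasing.
There is no critical point below u=-7, and psi' keeps the same sign, so the iterate runs off to −∞.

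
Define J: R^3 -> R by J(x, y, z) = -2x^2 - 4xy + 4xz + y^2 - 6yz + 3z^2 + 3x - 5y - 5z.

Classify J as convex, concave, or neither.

J is quadratic, so its Hessian is the constant matrix H = [[-4, -4, 4], [-4, 2, -6], [4, -6, 6]].
Leading principal minors: -4, -24, 160.
Neither pattern holds ⇒ H is indefinite ⇒ neither convex nor concave.

neither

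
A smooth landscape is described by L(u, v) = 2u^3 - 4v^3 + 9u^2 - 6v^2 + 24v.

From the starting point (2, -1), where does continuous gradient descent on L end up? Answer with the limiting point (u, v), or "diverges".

L is separable, so gradient descent decouples: u follows -∂L/∂u, v follows -∂L/∂v.
∂L/∂u = 6u(u + 3); at u=2 this is 60, so u decreases.
∂L/∂v = -12(v - 1)(v + 2); at v=-1 this is 24, so v decreases.
u converges to its nearest critical value 0 (a local min of the u-part); v converges to -2. The iterate converges to (0, -2).

(0, -2)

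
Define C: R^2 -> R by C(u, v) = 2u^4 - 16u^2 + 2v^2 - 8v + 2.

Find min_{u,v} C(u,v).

-38

C(u,v) separates as P(u) + Q(v) + 2, so its minimum is min P + min Q + 2.
P'(u) = 8u(u - 2)(u + 2) vanishes at u ∈ {-2, 0, 2}; Q'(v) = 4v - 8 vanishes at v ∈ {2}.
Local minima of P (where P''>0): P(-2)=-32, P(2)=-32. Local minima of Q: Q(2)=-8.
So the global minimum of C is P(-2) + Q(2) + 2 = -32 − 8 + 2 = -38, attained at (-2, 2).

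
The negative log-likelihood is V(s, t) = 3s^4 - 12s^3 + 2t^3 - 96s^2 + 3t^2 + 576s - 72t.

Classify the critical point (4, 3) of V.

local minimum

The mixed partial ∂²V/∂s∂t is 0, so the Hessian at any point is diag(V_ss, V_tt) = diag(12(3s^2 - 6s - 16), 6(2t + 1)).
At (4, 3): H = diag(96, 42).
Both eigenvalues are positive, so H is positive definite: a local minimum.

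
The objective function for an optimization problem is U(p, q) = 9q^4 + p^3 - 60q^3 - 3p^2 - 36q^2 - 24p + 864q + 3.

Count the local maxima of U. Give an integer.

1

U separates as a function of p plus a function of q, so ∇U=0 decouples.
∂U/∂p = 3(p - 4)(p + 2) = 0 at p ∈ {-2, 4}; ∂U/∂q = 36(q - 4)(q - 3)(q + 2) = 0 at q ∈ {-2, 3, 4}.
The Hessian is diagonal: diag(U_pp, U_qq). Second derivatives: U_pp(-2)=-18, U_pp(4)=18; U_qq(-2)=1080, U_qq(3)=-180, U_qq(4)=216.
Local maxima occur where both diagonal entries negative: (-2, 3). Count: 1.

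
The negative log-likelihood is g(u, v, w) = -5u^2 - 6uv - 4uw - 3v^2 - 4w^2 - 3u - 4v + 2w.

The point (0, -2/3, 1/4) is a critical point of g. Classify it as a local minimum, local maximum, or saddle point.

local maximum

The Hessian is constant: H = [[-10, -6, -4], [-6, -6, 0], [-4, 0, -8]].
Leading principal minors: Δ₁ = -10, Δ₂ = 24, Δ₃ = -96.
The minors alternate sign starting negative (−, +, −), so H is negative definite: a local maximum.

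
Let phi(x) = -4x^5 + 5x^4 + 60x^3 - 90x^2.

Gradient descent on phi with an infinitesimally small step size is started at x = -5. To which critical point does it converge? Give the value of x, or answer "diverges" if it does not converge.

phi'(x) = -20x(x - 3)(x - 1)(x + 3), so phi'(-5) = -9600.
Gradient descent moves in the -phi' direction, i.e. x is increasing.
The nearest critical point in that direction is x = -3, where phi'' = 1440 > 0 (a local minimum). The iterate converges there.

-3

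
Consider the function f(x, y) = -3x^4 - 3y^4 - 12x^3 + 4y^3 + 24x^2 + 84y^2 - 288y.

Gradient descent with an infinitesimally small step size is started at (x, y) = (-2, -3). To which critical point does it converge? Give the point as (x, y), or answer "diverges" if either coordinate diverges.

f is separable, so gradient descent decouples: x follows -∂f/∂x, y follows -∂f/∂y.
∂f/∂x = -12x(x - 1)(x + 4); at x=-2 this is -144, so x increases.
∂f/∂y = -12(y - 3)(y - 2)(y + 4); at y=-3 this is -360, so y increases.
x converges to its nearest critical value 0 (a local min of the x-part); y converges to 2. The iterate converges to (0, 2).

(0, 2)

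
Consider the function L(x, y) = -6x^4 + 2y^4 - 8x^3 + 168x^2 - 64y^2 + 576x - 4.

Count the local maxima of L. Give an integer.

2

L separates as a function of x plus a function of y, so ∇L=0 decouples.
∂L/∂x = -24(x - 4)(x + 2)(x + 3) = 0 at x ∈ {-3, -2, 4}; ∂L/∂y = 8y(y - 4)(y + 4) = 0 at y ∈ {-4, 0, 4}.
The Hessian is diagonal: diag(L_xx, L_yy). Second derivatives: L_xx(-3)=-168, L_xx(-2)=144, L_xx(4)=-1008; L_yy(-4)=256, L_yy(0)=-128, L_yy(4)=256.
Local maxima occur where both diagonal entries negative: (-3, 0), (4, 0). Count: 2.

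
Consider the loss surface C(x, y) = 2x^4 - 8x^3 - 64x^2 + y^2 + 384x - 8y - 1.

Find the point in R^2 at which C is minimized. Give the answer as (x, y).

C(x,y) separates as P(x) + Q(y) − 1, so its minimum is min P + min Q − 1.
P'(x) = 8(x - 4)(x - 3)(x + 4) vanishes at x ∈ {-4, 3, 4}; Q'(y) = 2y - 8 vanishes at y ∈ {4}.
Local minima of P (where P''>0): P(-4)=-1536, P(4)=512. Local minima of Q: Q(4)=-16.
So the global minimum of C is P(-4) + Q(4) − 1 = -1536 − 16 − 1 = -1553, attained at (-4, 4).

(-4, 4)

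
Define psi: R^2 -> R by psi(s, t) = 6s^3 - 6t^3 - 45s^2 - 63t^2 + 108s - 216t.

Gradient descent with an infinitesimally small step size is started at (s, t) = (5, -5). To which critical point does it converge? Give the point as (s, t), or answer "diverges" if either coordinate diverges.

psi is separable, so gradient descent decouples: s follows -∂psi/∂s, t follows -∂psi/∂t.
∂psi/∂s = 18(s - 3)(s - 2); at s=5 this is 108, so s decreases.
∂psi/∂t = -18(t + 3)(t + 4); at t=-5 this is -36, so t increases.
s converges to its nearest critical value 3 (a local min of the s-part); t converges to -4. The iterate converges to (3, -4).

(3, -4)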